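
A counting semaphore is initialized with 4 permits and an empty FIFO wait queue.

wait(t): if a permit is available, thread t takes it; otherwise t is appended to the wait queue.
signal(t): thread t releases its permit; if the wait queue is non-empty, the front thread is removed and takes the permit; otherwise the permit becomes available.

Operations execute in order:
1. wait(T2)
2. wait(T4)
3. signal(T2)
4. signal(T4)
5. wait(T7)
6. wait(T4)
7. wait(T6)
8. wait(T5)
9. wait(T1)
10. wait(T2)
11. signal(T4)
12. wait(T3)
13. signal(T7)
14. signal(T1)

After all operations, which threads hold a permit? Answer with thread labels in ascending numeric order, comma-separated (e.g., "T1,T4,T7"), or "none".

Answer: T2,T3,T5,T6

Derivation:
Step 1: wait(T2) -> count=3 queue=[] holders={T2}
Step 2: wait(T4) -> count=2 queue=[] holders={T2,T4}
Step 3: signal(T2) -> count=3 queue=[] holders={T4}
Step 4: signal(T4) -> count=4 queue=[] holders={none}
Step 5: wait(T7) -> count=3 queue=[] holders={T7}
Step 6: wait(T4) -> count=2 queue=[] holders={T4,T7}
Step 7: wait(T6) -> count=1 queue=[] holders={T4,T6,T7}
Step 8: wait(T5) -> count=0 queue=[] holders={T4,T5,T6,T7}
Step 9: wait(T1) -> count=0 queue=[T1] holders={T4,T5,T6,T7}
Step 10: wait(T2) -> count=0 queue=[T1,T2] holders={T4,T5,T6,T7}
Step 11: signal(T4) -> count=0 queue=[T2] holders={T1,T5,T6,T7}
Step 12: wait(T3) -> count=0 queue=[T2,T3] holders={T1,T5,T6,T7}
Step 13: signal(T7) -> count=0 queue=[T3] holders={T1,T2,T5,T6}
Step 14: signal(T1) -> count=0 queue=[] holders={T2,T3,T5,T6}
Final holders: T2,T3,T5,T6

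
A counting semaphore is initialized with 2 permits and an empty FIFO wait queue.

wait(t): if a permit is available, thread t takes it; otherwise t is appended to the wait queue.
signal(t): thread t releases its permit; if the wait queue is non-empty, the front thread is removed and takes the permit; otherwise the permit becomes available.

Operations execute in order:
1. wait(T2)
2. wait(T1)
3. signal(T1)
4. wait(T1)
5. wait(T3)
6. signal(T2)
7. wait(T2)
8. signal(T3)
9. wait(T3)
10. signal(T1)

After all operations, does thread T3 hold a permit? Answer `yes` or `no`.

Answer: yes

Derivation:
Step 1: wait(T2) -> count=1 queue=[] holders={T2}
Step 2: wait(T1) -> count=0 queue=[] holders={T1,T2}
Step 3: signal(T1) -> count=1 queue=[] holders={T2}
Step 4: wait(T1) -> count=0 queue=[] holders={T1,T2}
Step 5: wait(T3) -> count=0 queue=[T3] holders={T1,T2}
Step 6: signal(T2) -> count=0 queue=[] holders={T1,T3}
Step 7: wait(T2) -> count=0 queue=[T2] holders={T1,T3}
Step 8: signal(T3) -> count=0 queue=[] holders={T1,T2}
Step 9: wait(T3) -> count=0 queue=[T3] holders={T1,T2}
Step 10: signal(T1) -> count=0 queue=[] holders={T2,T3}
Final holders: {T2,T3} -> T3 in holders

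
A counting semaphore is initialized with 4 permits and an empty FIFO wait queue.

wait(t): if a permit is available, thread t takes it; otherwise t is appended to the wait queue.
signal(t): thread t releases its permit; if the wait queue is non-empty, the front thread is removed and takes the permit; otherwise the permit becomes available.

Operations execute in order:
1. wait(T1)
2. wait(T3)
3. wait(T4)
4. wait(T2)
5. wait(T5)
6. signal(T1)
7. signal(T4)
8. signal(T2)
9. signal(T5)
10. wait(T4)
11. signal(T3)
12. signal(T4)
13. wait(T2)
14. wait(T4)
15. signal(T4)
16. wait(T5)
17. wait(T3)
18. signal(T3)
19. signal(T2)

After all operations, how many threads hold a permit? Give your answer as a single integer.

Answer: 1

Derivation:
Step 1: wait(T1) -> count=3 queue=[] holders={T1}
Step 2: wait(T3) -> count=2 queue=[] holders={T1,T3}
Step 3: wait(T4) -> count=1 queue=[] holders={T1,T3,T4}
Step 4: wait(T2) -> count=0 queue=[] holders={T1,T2,T3,T4}
Step 5: wait(T5) -> count=0 queue=[T5] holders={T1,T2,T3,T4}
Step 6: signal(T1) -> count=0 queue=[] holders={T2,T3,T4,T5}
Step 7: signal(T4) -> count=1 queue=[] holders={T2,T3,T5}
Step 8: signal(T2) -> count=2 queue=[] holders={T3,T5}
Step 9: signal(T5) -> count=3 queue=[] holders={T3}
Step 10: wait(T4) -> count=2 queue=[] holders={T3,T4}
Step 11: signal(T3) -> count=3 queue=[] holders={T4}
Step 12: signal(T4) -> count=4 queue=[] holders={none}
Step 13: wait(T2) -> count=3 queue=[] holders={T2}
Step 14: wait(T4) -> count=2 queue=[] holders={T2,T4}
Step 15: signal(T4) -> count=3 queue=[] holders={T2}
Step 16: wait(T5) -> count=2 queue=[] holders={T2,T5}
Step 17: wait(T3) -> count=1 queue=[] holders={T2,T3,T5}
Step 18: signal(T3) -> count=2 queue=[] holders={T2,T5}
Step 19: signal(T2) -> count=3 queue=[] holders={T5}
Final holders: {T5} -> 1 thread(s)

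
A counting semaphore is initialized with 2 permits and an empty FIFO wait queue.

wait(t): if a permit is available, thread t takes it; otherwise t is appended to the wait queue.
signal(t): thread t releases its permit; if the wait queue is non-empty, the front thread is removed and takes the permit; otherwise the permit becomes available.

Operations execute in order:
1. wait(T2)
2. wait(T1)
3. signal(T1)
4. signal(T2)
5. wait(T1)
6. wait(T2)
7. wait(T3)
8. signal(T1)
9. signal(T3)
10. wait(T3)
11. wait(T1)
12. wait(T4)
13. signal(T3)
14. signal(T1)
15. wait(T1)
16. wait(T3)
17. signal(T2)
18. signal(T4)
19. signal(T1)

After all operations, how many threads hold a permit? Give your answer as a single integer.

Step 1: wait(T2) -> count=1 queue=[] holders={T2}
Step 2: wait(T1) -> count=0 queue=[] holders={T1,T2}
Step 3: signal(T1) -> count=1 queue=[] holders={T2}
Step 4: signal(T2) -> count=2 queue=[] holders={none}
Step 5: wait(T1) -> count=1 queue=[] holders={T1}
Step 6: wait(T2) -> count=0 queue=[] holders={T1,T2}
Step 7: wait(T3) -> count=0 queue=[T3] holders={T1,T2}
Step 8: signal(T1) -> count=0 queue=[] holders={T2,T3}
Step 9: signal(T3) -> count=1 queue=[] holders={T2}
Step 10: wait(T3) -> count=0 queue=[] holders={T2,T3}
Step 11: wait(T1) -> count=0 queue=[T1] holders={T2,T3}
Step 12: wait(T4) -> count=0 queue=[T1,T4] holders={T2,T3}
Step 13: signal(T3) -> count=0 queue=[T4] holders={T1,T2}
Step 14: signal(T1) -> count=0 queue=[] holders={T2,T4}
Step 15: wait(T1) -> count=0 queue=[T1] holders={T2,T4}
Step 16: wait(T3) -> count=0 queue=[T1,T3] holders={T2,T4}
Step 17: signal(T2) -> count=0 queue=[T3] holders={T1,T4}
Step 18: signal(T4) -> count=0 queue=[] holders={T1,T3}
Step 19: signal(T1) -> count=1 queue=[] holders={T3}
Final holders: {T3} -> 1 thread(s)

Answer: 1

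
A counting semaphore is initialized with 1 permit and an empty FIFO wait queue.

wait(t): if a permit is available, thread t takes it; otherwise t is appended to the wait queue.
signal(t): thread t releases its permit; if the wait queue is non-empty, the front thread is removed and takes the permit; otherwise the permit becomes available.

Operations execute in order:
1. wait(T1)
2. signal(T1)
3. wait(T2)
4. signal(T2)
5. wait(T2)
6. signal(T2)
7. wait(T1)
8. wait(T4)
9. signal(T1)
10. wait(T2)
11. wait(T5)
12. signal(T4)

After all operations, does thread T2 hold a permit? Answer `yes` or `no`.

Answer: yes

Derivation:
Step 1: wait(T1) -> count=0 queue=[] holders={T1}
Step 2: signal(T1) -> count=1 queue=[] holders={none}
Step 3: wait(T2) -> count=0 queue=[] holders={T2}
Step 4: signal(T2) -> count=1 queue=[] holders={none}
Step 5: wait(T2) -> count=0 queue=[] holders={T2}
Step 6: signal(T2) -> count=1 queue=[] holders={none}
Step 7: wait(T1) -> count=0 queue=[] holders={T1}
Step 8: wait(T4) -> count=0 queue=[T4] holders={T1}
Step 9: signal(T1) -> count=0 queue=[] holders={T4}
Step 10: wait(T2) -> count=0 queue=[T2] holders={T4}
Step 11: wait(T5) -> count=0 queue=[T2,T5] holders={T4}
Step 12: signal(T4) -> count=0 queue=[T5] holders={T2}
Final holders: {T2} -> T2 in holders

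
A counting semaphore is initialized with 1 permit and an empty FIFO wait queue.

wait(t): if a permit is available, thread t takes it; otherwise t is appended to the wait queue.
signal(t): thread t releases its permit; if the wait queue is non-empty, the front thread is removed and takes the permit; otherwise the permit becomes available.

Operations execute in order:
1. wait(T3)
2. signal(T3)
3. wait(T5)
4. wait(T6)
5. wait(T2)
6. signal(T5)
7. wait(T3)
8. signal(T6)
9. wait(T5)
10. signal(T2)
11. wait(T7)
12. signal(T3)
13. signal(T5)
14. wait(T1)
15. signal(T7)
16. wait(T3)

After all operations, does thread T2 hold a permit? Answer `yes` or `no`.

Step 1: wait(T3) -> count=0 queue=[] holders={T3}
Step 2: signal(T3) -> count=1 queue=[] holders={none}
Step 3: wait(T5) -> count=0 queue=[] holders={T5}
Step 4: wait(T6) -> count=0 queue=[T6] holders={T5}
Step 5: wait(T2) -> count=0 queue=[T6,T2] holders={T5}
Step 6: signal(T5) -> count=0 queue=[T2] holders={T6}
Step 7: wait(T3) -> count=0 queue=[T2,T3] holders={T6}
Step 8: signal(T6) -> count=0 queue=[T3] holders={T2}
Step 9: wait(T5) -> count=0 queue=[T3,T5] holders={T2}
Step 10: signal(T2) -> count=0 queue=[T5] holders={T3}
Step 11: wait(T7) -> count=0 queue=[T5,T7] holders={T3}
Step 12: signal(T3) -> count=0 queue=[T7] holders={T5}
Step 13: signal(T5) -> count=0 queue=[] holders={T7}
Step 14: wait(T1) -> count=0 queue=[T1] holders={T7}
Step 15: signal(T7) -> count=0 queue=[] holders={T1}
Step 16: wait(T3) -> count=0 queue=[T3] holders={T1}
Final holders: {T1} -> T2 not in holders

Answer: no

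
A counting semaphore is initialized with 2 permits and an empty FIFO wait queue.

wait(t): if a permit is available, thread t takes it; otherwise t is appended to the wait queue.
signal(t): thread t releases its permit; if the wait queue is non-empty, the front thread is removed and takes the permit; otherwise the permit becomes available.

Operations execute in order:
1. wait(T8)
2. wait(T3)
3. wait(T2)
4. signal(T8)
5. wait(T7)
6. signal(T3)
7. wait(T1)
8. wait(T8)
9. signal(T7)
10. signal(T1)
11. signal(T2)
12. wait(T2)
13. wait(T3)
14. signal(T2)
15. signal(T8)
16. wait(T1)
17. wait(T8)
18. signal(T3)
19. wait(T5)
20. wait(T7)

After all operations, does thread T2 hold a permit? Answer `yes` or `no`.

Answer: no

Derivation:
Step 1: wait(T8) -> count=1 queue=[] holders={T8}
Step 2: wait(T3) -> count=0 queue=[] holders={T3,T8}
Step 3: wait(T2) -> count=0 queue=[T2] holders={T3,T8}
Step 4: signal(T8) -> count=0 queue=[] holders={T2,T3}
Step 5: wait(T7) -> count=0 queue=[T7] holders={T2,T3}
Step 6: signal(T3) -> count=0 queue=[] holders={T2,T7}
Step 7: wait(T1) -> count=0 queue=[T1] holders={T2,T7}
Step 8: wait(T8) -> count=0 queue=[T1,T8] holders={T2,T7}
Step 9: signal(T7) -> count=0 queue=[T8] holders={T1,T2}
Step 10: signal(T1) -> count=0 queue=[] holders={T2,T8}
Step 11: signal(T2) -> count=1 queue=[] holders={T8}
Step 12: wait(T2) -> count=0 queue=[] holders={T2,T8}
Step 13: wait(T3) -> count=0 queue=[T3] holders={T2,T8}
Step 14: signal(T2) -> count=0 queue=[] holders={T3,T8}
Step 15: signal(T8) -> count=1 queue=[] holders={T3}
Step 16: wait(T1) -> count=0 queue=[] holders={T1,T3}
Step 17: wait(T8) -> count=0 queue=[T8] holders={T1,T3}
Step 18: signal(T3) -> count=0 queue=[] holders={T1,T8}
Step 19: wait(T5) -> count=0 queue=[T5] holders={T1,T8}
Step 20: wait(T7) -> count=0 queue=[T5,T7] holders={T1,T8}
Final holders: {T1,T8} -> T2 not in holders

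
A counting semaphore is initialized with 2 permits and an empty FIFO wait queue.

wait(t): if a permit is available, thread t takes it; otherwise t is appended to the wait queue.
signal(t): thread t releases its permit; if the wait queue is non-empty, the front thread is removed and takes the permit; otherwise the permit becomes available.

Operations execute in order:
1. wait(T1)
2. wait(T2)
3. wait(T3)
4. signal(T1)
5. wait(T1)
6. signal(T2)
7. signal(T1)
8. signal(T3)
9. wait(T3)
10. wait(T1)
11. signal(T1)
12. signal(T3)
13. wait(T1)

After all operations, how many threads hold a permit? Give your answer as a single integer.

Step 1: wait(T1) -> count=1 queue=[] holders={T1}
Step 2: wait(T2) -> count=0 queue=[] holders={T1,T2}
Step 3: wait(T3) -> count=0 queue=[T3] holders={T1,T2}
Step 4: signal(T1) -> count=0 queue=[] holders={T2,T3}
Step 5: wait(T1) -> count=0 queue=[T1] holders={T2,T3}
Step 6: signal(T2) -> count=0 queue=[] holders={T1,T3}
Step 7: signal(T1) -> count=1 queue=[] holders={T3}
Step 8: signal(T3) -> count=2 queue=[] holders={none}
Step 9: wait(T3) -> count=1 queue=[] holders={T3}
Step 10: wait(T1) -> count=0 queue=[] holders={T1,T3}
Step 11: signal(T1) -> count=1 queue=[] holders={T3}
Step 12: signal(T3) -> count=2 queue=[] holders={none}
Step 13: wait(T1) -> count=1 queue=[] holders={T1}
Final holders: {T1} -> 1 thread(s)

Answer: 1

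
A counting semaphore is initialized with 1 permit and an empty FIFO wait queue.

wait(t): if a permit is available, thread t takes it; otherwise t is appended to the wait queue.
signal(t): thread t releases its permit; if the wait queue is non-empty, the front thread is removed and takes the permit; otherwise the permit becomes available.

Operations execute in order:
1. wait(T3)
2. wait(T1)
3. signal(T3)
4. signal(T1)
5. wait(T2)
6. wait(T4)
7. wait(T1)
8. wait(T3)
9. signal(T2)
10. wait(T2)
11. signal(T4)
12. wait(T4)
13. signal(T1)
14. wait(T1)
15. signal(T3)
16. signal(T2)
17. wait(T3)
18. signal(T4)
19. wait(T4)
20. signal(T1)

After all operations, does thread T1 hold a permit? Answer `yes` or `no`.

Answer: no

Derivation:
Step 1: wait(T3) -> count=0 queue=[] holders={T3}
Step 2: wait(T1) -> count=0 queue=[T1] holders={T3}
Step 3: signal(T3) -> count=0 queue=[] holders={T1}
Step 4: signal(T1) -> count=1 queue=[] holders={none}
Step 5: wait(T2) -> count=0 queue=[] holders={T2}
Step 6: wait(T4) -> count=0 queue=[T4] holders={T2}
Step 7: wait(T1) -> count=0 queue=[T4,T1] holders={T2}
Step 8: wait(T3) -> count=0 queue=[T4,T1,T3] holders={T2}
Step 9: signal(T2) -> count=0 queue=[T1,T3] holders={T4}
Step 10: wait(T2) -> count=0 queue=[T1,T3,T2] holders={T4}
Step 11: signal(T4) -> count=0 queue=[T3,T2] holders={T1}
Step 12: wait(T4) -> count=0 queue=[T3,T2,T4] holders={T1}
Step 13: signal(T1) -> count=0 queue=[T2,T4] holders={T3}
Step 14: wait(T1) -> count=0 queue=[T2,T4,T1] holders={T3}
Step 15: signal(T3) -> count=0 queue=[T4,T1] holders={T2}
Step 16: signal(T2) -> count=0 queue=[T1] holders={T4}
Step 17: wait(T3) -> count=0 queue=[T1,T3] holders={T4}
Step 18: signal(T4) -> count=0 queue=[T3] holders={T1}
Step 19: wait(T4) -> count=0 queue=[T3,T4] holders={T1}
Step 20: signal(T1) -> count=0 queue=[T4] holders={T3}
Final holders: {T3} -> T1 not in holders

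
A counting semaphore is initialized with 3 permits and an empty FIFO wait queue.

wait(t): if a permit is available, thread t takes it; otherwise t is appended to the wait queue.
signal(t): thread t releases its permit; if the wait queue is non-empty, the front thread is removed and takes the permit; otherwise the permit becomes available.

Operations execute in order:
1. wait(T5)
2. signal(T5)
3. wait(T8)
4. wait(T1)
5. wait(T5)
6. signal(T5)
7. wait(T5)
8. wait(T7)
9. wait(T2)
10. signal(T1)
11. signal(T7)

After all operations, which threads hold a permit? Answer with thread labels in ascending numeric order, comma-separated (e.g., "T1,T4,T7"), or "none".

Step 1: wait(T5) -> count=2 queue=[] holders={T5}
Step 2: signal(T5) -> count=3 queue=[] holders={none}
Step 3: wait(T8) -> count=2 queue=[] holders={T8}
Step 4: wait(T1) -> count=1 queue=[] holders={T1,T8}
Step 5: wait(T5) -> count=0 queue=[] holders={T1,T5,T8}
Step 6: signal(T5) -> count=1 queue=[] holders={T1,T8}
Step 7: wait(T5) -> count=0 queue=[] holders={T1,T5,T8}
Step 8: wait(T7) -> count=0 queue=[T7] holders={T1,T5,T8}
Step 9: wait(T2) -> count=0 queue=[T7,T2] holders={T1,T5,T8}
Step 10: signal(T1) -> count=0 queue=[T2] holders={T5,T7,T8}
Step 11: signal(T7) -> count=0 queue=[] holders={T2,T5,T8}
Final holders: T2,T5,T8

Answer: T2,T5,T8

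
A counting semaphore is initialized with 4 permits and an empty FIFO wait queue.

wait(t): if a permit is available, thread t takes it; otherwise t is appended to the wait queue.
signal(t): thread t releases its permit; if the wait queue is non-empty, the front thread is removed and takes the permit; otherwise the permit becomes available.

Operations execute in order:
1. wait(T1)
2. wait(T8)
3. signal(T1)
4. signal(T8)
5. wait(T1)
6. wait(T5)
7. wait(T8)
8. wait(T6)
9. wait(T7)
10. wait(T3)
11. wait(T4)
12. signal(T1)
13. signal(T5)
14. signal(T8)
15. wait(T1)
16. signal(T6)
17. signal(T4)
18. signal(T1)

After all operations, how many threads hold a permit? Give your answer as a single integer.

Answer: 2

Derivation:
Step 1: wait(T1) -> count=3 queue=[] holders={T1}
Step 2: wait(T8) -> count=2 queue=[] holders={T1,T8}
Step 3: signal(T1) -> count=3 queue=[] holders={T8}
Step 4: signal(T8) -> count=4 queue=[] holders={none}
Step 5: wait(T1) -> count=3 queue=[] holders={T1}
Step 6: wait(T5) -> count=2 queue=[] holders={T1,T5}
Step 7: wait(T8) -> count=1 queue=[] holders={T1,T5,T8}
Step 8: wait(T6) -> count=0 queue=[] holders={T1,T5,T6,T8}
Step 9: wait(T7) -> count=0 queue=[T7] holders={T1,T5,T6,T8}
Step 10: wait(T3) -> count=0 queue=[T7,T3] holders={T1,T5,T6,T8}
Step 11: wait(T4) -> count=0 queue=[T7,T3,T4] holders={T1,T5,T6,T8}
Step 12: signal(T1) -> count=0 queue=[T3,T4] holders={T5,T6,T7,T8}
Step 13: signal(T5) -> count=0 queue=[T4] holders={T3,T6,T7,T8}
Step 14: signal(T8) -> count=0 queue=[] holders={T3,T4,T6,T7}
Step 15: wait(T1) -> count=0 queue=[T1] holders={T3,T4,T6,T7}
Step 16: signal(T6) -> count=0 queue=[] holders={T1,T3,T4,T7}
Step 17: signal(T4) -> count=1 queue=[] holders={T1,T3,T7}
Step 18: signal(T1) -> count=2 queue=[] holders={T3,T7}
Final holders: {T3,T7} -> 2 thread(s)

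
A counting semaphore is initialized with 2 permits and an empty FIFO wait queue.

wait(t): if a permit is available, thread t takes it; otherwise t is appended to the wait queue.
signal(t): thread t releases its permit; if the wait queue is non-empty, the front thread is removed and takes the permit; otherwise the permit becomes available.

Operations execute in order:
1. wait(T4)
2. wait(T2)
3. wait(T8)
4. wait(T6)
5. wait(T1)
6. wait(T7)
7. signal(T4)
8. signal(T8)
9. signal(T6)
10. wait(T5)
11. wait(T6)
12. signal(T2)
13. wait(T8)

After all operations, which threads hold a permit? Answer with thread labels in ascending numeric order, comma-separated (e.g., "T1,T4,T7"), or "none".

Step 1: wait(T4) -> count=1 queue=[] holders={T4}
Step 2: wait(T2) -> count=0 queue=[] holders={T2,T4}
Step 3: wait(T8) -> count=0 queue=[T8] holders={T2,T4}
Step 4: wait(T6) -> count=0 queue=[T8,T6] holders={T2,T4}
Step 5: wait(T1) -> count=0 queue=[T8,T6,T1] holders={T2,T4}
Step 6: wait(T7) -> count=0 queue=[T8,T6,T1,T7] holders={T2,T4}
Step 7: signal(T4) -> count=0 queue=[T6,T1,T7] holders={T2,T8}
Step 8: signal(T8) -> count=0 queue=[T1,T7] holders={T2,T6}
Step 9: signal(T6) -> count=0 queue=[T7] holders={T1,T2}
Step 10: wait(T5) -> count=0 queue=[T7,T5] holders={T1,T2}
Step 11: wait(T6) -> count=0 queue=[T7,T5,T6] holders={T1,T2}
Step 12: signal(T2) -> count=0 queue=[T5,T6] holders={T1,T7}
Step 13: wait(T8) -> count=0 queue=[T5,T6,T8] holders={T1,T7}
Final holders: T1,T7

Answer: T1,T7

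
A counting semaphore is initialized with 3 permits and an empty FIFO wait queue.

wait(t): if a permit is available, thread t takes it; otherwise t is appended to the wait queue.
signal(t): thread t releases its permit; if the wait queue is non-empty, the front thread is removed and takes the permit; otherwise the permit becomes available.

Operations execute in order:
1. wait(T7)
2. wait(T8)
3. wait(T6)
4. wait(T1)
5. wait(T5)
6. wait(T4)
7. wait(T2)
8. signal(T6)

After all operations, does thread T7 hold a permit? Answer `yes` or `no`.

Step 1: wait(T7) -> count=2 queue=[] holders={T7}
Step 2: wait(T8) -> count=1 queue=[] holders={T7,T8}
Step 3: wait(T6) -> count=0 queue=[] holders={T6,T7,T8}
Step 4: wait(T1) -> count=0 queue=[T1] holders={T6,T7,T8}
Step 5: wait(T5) -> count=0 queue=[T1,T5] holders={T6,T7,T8}
Step 6: wait(T4) -> count=0 queue=[T1,T5,T4] holders={T6,T7,T8}
Step 7: wait(T2) -> count=0 queue=[T1,T5,T4,T2] holders={T6,T7,T8}
Step 8: signal(T6) -> count=0 queue=[T5,T4,T2] holders={T1,T7,T8}
Final holders: {T1,T7,T8} -> T7 in holders

Answer: yes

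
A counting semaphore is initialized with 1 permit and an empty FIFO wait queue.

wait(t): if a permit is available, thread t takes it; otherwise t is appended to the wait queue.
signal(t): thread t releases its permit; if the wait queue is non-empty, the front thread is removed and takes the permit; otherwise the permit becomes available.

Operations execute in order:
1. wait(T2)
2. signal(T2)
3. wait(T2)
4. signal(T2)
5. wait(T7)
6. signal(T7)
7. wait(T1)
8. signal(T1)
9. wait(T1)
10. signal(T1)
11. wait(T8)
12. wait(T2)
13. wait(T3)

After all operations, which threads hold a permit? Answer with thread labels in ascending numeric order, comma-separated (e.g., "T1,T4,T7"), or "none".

Answer: T8

Derivation:
Step 1: wait(T2) -> count=0 queue=[] holders={T2}
Step 2: signal(T2) -> count=1 queue=[] holders={none}
Step 3: wait(T2) -> count=0 queue=[] holders={T2}
Step 4: signal(T2) -> count=1 queue=[] holders={none}
Step 5: wait(T7) -> count=0 queue=[] holders={T7}
Step 6: signal(T7) -> count=1 queue=[] holders={none}
Step 7: wait(T1) -> count=0 queue=[] holders={T1}
Step 8: signal(T1) -> count=1 queue=[] holders={none}
Step 9: wait(T1) -> count=0 queue=[] holders={T1}
Step 10: signal(T1) -> count=1 queue=[] holders={none}
Step 11: wait(T8) -> count=0 queue=[] holders={T8}
Step 12: wait(T2) -> count=0 queue=[T2] holders={T8}
Step 13: wait(T3) -> count=0 queue=[T2,T3] holders={T8}
Final holders: T8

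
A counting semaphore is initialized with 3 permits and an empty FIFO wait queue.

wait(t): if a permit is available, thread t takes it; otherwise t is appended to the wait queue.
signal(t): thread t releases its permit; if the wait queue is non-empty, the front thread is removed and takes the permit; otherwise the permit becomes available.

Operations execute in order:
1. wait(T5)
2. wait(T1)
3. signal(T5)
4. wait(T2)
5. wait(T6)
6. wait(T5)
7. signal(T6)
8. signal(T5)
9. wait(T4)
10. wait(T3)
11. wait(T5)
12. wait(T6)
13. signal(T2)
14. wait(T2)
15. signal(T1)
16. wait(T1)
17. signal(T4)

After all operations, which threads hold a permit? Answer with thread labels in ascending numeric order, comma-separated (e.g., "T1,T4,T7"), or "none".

Answer: T3,T5,T6

Derivation:
Step 1: wait(T5) -> count=2 queue=[] holders={T5}
Step 2: wait(T1) -> count=1 queue=[] holders={T1,T5}
Step 3: signal(T5) -> count=2 queue=[] holders={T1}
Step 4: wait(T2) -> count=1 queue=[] holders={T1,T2}
Step 5: wait(T6) -> count=0 queue=[] holders={T1,T2,T6}
Step 6: wait(T5) -> count=0 queue=[T5] holders={T1,T2,T6}
Step 7: signal(T6) -> count=0 queue=[] holders={T1,T2,T5}
Step 8: signal(T5) -> count=1 queue=[] holders={T1,T2}
Step 9: wait(T4) -> count=0 queue=[] holders={T1,T2,T4}
Step 10: wait(T3) -> count=0 queue=[T3] holders={T1,T2,T4}
Step 11: wait(T5) -> count=0 queue=[T3,T5] holders={T1,T2,T4}
Step 12: wait(T6) -> count=0 queue=[T3,T5,T6] holders={T1,T2,T4}
Step 13: signal(T2) -> count=0 queue=[T5,T6] holders={T1,T3,T4}
Step 14: wait(T2) -> count=0 queue=[T5,T6,T2] holders={T1,T3,T4}
Step 15: signal(T1) -> count=0 queue=[T6,T2] holders={T3,T4,T5}
Step 16: wait(T1) -> count=0 queue=[T6,T2,T1] holders={T3,T4,T5}
Step 17: signal(T4) -> count=0 queue=[T2,T1] holders={T3,T5,T6}
Final holders: T3,T5,T6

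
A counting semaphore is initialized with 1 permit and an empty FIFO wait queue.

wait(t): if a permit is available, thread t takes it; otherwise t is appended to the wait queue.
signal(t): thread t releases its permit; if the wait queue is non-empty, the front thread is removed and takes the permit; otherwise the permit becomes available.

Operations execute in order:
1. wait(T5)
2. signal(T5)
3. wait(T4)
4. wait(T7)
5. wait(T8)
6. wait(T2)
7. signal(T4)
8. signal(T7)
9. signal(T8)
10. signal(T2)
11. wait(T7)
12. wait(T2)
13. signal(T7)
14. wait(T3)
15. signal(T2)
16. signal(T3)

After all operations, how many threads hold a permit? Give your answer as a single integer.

Step 1: wait(T5) -> count=0 queue=[] holders={T5}
Step 2: signal(T5) -> count=1 queue=[] holders={none}
Step 3: wait(T4) -> count=0 queue=[] holders={T4}
Step 4: wait(T7) -> count=0 queue=[T7] holders={T4}
Step 5: wait(T8) -> count=0 queue=[T7,T8] holders={T4}
Step 6: wait(T2) -> count=0 queue=[T7,T8,T2] holders={T4}
Step 7: signal(T4) -> count=0 queue=[T8,T2] holders={T7}
Step 8: signal(T7) -> count=0 queue=[T2] holders={T8}
Step 9: signal(T8) -> count=0 queue=[] holders={T2}
Step 10: signal(T2) -> count=1 queue=[] holders={none}
Step 11: wait(T7) -> count=0 queue=[] holders={T7}
Step 12: wait(T2) -> count=0 queue=[T2] holders={T7}
Step 13: signal(T7) -> count=0 queue=[] holders={T2}
Step 14: wait(T3) -> count=0 queue=[T3] holders={T2}
Step 15: signal(T2) -> count=0 queue=[] holders={T3}
Step 16: signal(T3) -> count=1 queue=[] holders={none}
Final holders: {none} -> 0 thread(s)

Answer: 0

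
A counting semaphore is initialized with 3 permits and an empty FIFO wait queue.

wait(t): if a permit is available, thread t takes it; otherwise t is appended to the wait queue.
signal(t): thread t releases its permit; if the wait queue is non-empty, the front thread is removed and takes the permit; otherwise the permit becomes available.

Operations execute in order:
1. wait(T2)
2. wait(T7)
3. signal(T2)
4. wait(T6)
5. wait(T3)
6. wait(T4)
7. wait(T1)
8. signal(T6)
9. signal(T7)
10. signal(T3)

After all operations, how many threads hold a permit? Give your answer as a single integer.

Answer: 2

Derivation:
Step 1: wait(T2) -> count=2 queue=[] holders={T2}
Step 2: wait(T7) -> count=1 queue=[] holders={T2,T7}
Step 3: signal(T2) -> count=2 queue=[] holders={T7}
Step 4: wait(T6) -> count=1 queue=[] holders={T6,T7}
Step 5: wait(T3) -> count=0 queue=[] holders={T3,T6,T7}
Step 6: wait(T4) -> count=0 queue=[T4] holders={T3,T6,T7}
Step 7: wait(T1) -> count=0 queue=[T4,T1] holders={T3,T6,T7}
Step 8: signal(T6) -> count=0 queue=[T1] holders={T3,T4,T7}
Step 9: signal(T7) -> count=0 queue=[] holders={T1,T3,T4}
Step 10: signal(T3) -> count=1 queue=[] holders={T1,T4}
Final holders: {T1,T4} -> 2 thread(s)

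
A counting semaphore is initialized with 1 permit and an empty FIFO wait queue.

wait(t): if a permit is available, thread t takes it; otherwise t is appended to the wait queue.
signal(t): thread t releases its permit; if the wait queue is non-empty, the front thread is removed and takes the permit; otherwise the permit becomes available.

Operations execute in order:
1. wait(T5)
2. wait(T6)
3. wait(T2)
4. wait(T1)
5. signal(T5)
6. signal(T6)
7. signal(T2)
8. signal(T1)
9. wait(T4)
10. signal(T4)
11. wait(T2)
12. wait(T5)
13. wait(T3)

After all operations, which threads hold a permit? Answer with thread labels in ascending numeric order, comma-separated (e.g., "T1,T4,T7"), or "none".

Answer: T2

Derivation:
Step 1: wait(T5) -> count=0 queue=[] holders={T5}
Step 2: wait(T6) -> count=0 queue=[T6] holders={T5}
Step 3: wait(T2) -> count=0 queue=[T6,T2] holders={T5}
Step 4: wait(T1) -> count=0 queue=[T6,T2,T1] holders={T5}
Step 5: signal(T5) -> count=0 queue=[T2,T1] holders={T6}
Step 6: signal(T6) -> count=0 queue=[T1] holders={T2}
Step 7: signal(T2) -> count=0 queue=[] holders={T1}
Step 8: signal(T1) -> count=1 queue=[] holders={none}
Step 9: wait(T4) -> count=0 queue=[] holders={T4}
Step 10: signal(T4) -> count=1 queue=[] holders={none}
Step 11: wait(T2) -> count=0 queue=[] holders={T2}
Step 12: wait(T5) -> count=0 queue=[T5] holders={T2}
Step 13: wait(T3) -> count=0 queue=[T5,T3] holders={T2}
Final holders: T2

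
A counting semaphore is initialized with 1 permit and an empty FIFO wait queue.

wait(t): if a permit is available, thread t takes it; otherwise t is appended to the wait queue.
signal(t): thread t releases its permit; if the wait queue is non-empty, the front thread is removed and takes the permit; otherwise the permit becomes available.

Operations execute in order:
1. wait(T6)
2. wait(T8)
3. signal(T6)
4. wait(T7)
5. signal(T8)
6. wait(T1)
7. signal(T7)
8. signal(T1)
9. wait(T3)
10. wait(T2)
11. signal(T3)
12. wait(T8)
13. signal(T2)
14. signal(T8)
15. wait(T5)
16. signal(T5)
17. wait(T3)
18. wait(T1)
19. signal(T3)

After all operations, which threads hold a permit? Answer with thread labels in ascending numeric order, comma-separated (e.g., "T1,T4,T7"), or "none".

Answer: T1

Derivation:
Step 1: wait(T6) -> count=0 queue=[] holders={T6}
Step 2: wait(T8) -> count=0 queue=[T8] holders={T6}
Step 3: signal(T6) -> count=0 queue=[] holders={T8}
Step 4: wait(T7) -> count=0 queue=[T7] holders={T8}
Step 5: signal(T8) -> count=0 queue=[] holders={T7}
Step 6: wait(T1) -> count=0 queue=[T1] holders={T7}
Step 7: signal(T7) -> count=0 queue=[] holders={T1}
Step 8: signal(T1) -> count=1 queue=[] holders={none}
Step 9: wait(T3) -> count=0 queue=[] holders={T3}
Step 10: wait(T2) -> count=0 queue=[T2] holders={T3}
Step 11: signal(T3) -> count=0 queue=[] holders={T2}
Step 12: wait(T8) -> count=0 queue=[T8] holders={T2}
Step 13: signal(T2) -> count=0 queue=[] holders={T8}
Step 14: signal(T8) -> count=1 queue=[] holders={none}
Step 15: wait(T5) -> count=0 queue=[] holders={T5}
Step 16: signal(T5) -> count=1 queue=[] holders={none}
Step 17: wait(T3) -> count=0 queue=[] holders={T3}
Step 18: wait(T1) -> count=0 queue=[T1] holders={T3}
Step 19: signal(T3) -> count=0 queue=[] holders={T1}
Final holders: T1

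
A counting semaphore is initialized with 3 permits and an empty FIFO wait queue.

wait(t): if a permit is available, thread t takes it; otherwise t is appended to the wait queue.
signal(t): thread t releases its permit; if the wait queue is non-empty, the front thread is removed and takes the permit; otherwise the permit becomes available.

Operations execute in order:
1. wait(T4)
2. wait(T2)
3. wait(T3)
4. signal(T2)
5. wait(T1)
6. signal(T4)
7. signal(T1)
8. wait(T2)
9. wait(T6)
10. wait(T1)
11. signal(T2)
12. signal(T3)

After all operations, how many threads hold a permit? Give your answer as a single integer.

Answer: 2

Derivation:
Step 1: wait(T4) -> count=2 queue=[] holders={T4}
Step 2: wait(T2) -> count=1 queue=[] holders={T2,T4}
Step 3: wait(T3) -> count=0 queue=[] holders={T2,T3,T4}
Step 4: signal(T2) -> count=1 queue=[] holders={T3,T4}
Step 5: wait(T1) -> count=0 queue=[] holders={T1,T3,T4}
Step 6: signal(T4) -> count=1 queue=[] holders={T1,T3}
Step 7: signal(T1) -> count=2 queue=[] holders={T3}
Step 8: wait(T2) -> count=1 queue=[] holders={T2,T3}
Step 9: wait(T6) -> count=0 queue=[] holders={T2,T3,T6}
Step 10: wait(T1) -> count=0 queue=[T1] holders={T2,T3,T6}
Step 11: signal(T2) -> count=0 queue=[] holders={T1,T3,T6}
Step 12: signal(T3) -> count=1 queue=[] holders={T1,T6}
Final holders: {T1,T6} -> 2 thread(s)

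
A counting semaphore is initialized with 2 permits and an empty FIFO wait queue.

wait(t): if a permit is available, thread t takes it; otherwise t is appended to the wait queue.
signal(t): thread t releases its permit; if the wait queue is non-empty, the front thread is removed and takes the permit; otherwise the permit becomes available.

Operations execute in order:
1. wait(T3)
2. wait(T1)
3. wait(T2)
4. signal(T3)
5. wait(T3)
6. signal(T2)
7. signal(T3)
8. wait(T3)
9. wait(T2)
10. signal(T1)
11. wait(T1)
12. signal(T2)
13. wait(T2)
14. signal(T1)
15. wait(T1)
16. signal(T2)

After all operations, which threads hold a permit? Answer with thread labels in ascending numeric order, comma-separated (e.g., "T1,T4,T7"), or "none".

Answer: T1,T3

Derivation:
Step 1: wait(T3) -> count=1 queue=[] holders={T3}
Step 2: wait(T1) -> count=0 queue=[] holders={T1,T3}
Step 3: wait(T2) -> count=0 queue=[T2] holders={T1,T3}
Step 4: signal(T3) -> count=0 queue=[] holders={T1,T2}
Step 5: wait(T3) -> count=0 queue=[T3] holders={T1,T2}
Step 6: signal(T2) -> count=0 queue=[] holders={T1,T3}
Step 7: signal(T3) -> count=1 queue=[] holders={T1}
Step 8: wait(T3) -> count=0 queue=[] holders={T1,T3}
Step 9: wait(T2) -> count=0 queue=[T2] holders={T1,T3}
Step 10: signal(T1) -> count=0 queue=[] holders={T2,T3}
Step 11: wait(T1) -> count=0 queue=[T1] holders={T2,T3}
Step 12: signal(T2) -> count=0 queue=[] holders={T1,T3}
Step 13: wait(T2) -> count=0 queue=[T2] holders={T1,T3}
Step 14: signal(T1) -> count=0 queue=[] holders={T2,T3}
Step 15: wait(T1) -> count=0 queue=[T1] holders={T2,T3}
Step 16: signal(T2) -> count=0 queue=[] holders={T1,T3}
Final holders: T1,T3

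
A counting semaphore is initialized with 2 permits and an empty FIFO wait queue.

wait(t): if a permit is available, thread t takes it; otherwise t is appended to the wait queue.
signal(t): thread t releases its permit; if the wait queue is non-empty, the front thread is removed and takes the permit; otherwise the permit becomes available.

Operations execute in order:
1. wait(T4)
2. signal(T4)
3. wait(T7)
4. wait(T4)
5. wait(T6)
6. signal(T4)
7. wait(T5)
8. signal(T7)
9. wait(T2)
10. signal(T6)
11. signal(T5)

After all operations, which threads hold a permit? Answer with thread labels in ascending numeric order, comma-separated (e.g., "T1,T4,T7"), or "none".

Step 1: wait(T4) -> count=1 queue=[] holders={T4}
Step 2: signal(T4) -> count=2 queue=[] holders={none}
Step 3: wait(T7) -> count=1 queue=[] holders={T7}
Step 4: wait(T4) -> count=0 queue=[] holders={T4,T7}
Step 5: wait(T6) -> count=0 queue=[T6] holders={T4,T7}
Step 6: signal(T4) -> count=0 queue=[] holders={T6,T7}
Step 7: wait(T5) -> count=0 queue=[T5] holders={T6,T7}
Step 8: signal(T7) -> count=0 queue=[] holders={T5,T6}
Step 9: wait(T2) -> count=0 queue=[T2] holders={T5,T6}
Step 10: signal(T6) -> count=0 queue=[] holders={T2,T5}
Step 11: signal(T5) -> count=1 queue=[] holders={T2}
Final holders: T2

Answer: T2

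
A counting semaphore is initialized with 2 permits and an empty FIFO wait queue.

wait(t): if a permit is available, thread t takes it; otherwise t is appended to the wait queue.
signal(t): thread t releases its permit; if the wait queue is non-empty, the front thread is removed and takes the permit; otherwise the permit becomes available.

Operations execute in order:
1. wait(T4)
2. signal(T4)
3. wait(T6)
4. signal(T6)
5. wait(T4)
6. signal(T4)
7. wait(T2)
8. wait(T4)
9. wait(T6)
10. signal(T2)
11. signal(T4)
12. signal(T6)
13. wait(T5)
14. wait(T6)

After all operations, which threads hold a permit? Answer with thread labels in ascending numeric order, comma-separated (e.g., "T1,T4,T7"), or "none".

Step 1: wait(T4) -> count=1 queue=[] holders={T4}
Step 2: signal(T4) -> count=2 queue=[] holders={none}
Step 3: wait(T6) -> count=1 queue=[] holders={T6}
Step 4: signal(T6) -> count=2 queue=[] holders={none}
Step 5: wait(T4) -> count=1 queue=[] holders={T4}
Step 6: signal(T4) -> count=2 queue=[] holders={none}
Step 7: wait(T2) -> count=1 queue=[] holders={T2}
Step 8: wait(T4) -> count=0 queue=[] holders={T2,T4}
Step 9: wait(T6) -> count=0 queue=[T6] holders={T2,T4}
Step 10: signal(T2) -> count=0 queue=[] holders={T4,T6}
Step 11: signal(T4) -> count=1 queue=[] holders={T6}
Step 12: signal(T6) -> count=2 queue=[] holders={none}
Step 13: wait(T5) -> count=1 queue=[] holders={T5}
Step 14: wait(T6) -> count=0 queue=[] holders={T5,T6}
Final holders: T5,T6

Answer: T5,T6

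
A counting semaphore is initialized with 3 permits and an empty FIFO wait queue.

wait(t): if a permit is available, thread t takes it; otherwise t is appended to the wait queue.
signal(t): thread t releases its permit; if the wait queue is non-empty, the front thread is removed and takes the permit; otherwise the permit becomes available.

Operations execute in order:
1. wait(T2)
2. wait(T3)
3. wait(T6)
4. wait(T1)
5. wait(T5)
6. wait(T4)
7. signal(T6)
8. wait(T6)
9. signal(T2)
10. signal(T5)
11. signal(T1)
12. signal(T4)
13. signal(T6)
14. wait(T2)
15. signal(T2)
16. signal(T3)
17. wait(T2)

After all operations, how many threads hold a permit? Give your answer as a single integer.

Answer: 1

Derivation:
Step 1: wait(T2) -> count=2 queue=[] holders={T2}
Step 2: wait(T3) -> count=1 queue=[] holders={T2,T3}
Step 3: wait(T6) -> count=0 queue=[] holders={T2,T3,T6}
Step 4: wait(T1) -> count=0 queue=[T1] holders={T2,T3,T6}
Step 5: wait(T5) -> count=0 queue=[T1,T5] holders={T2,T3,T6}
Step 6: wait(T4) -> count=0 queue=[T1,T5,T4] holders={T2,T3,T6}
Step 7: signal(T6) -> count=0 queue=[T5,T4] holders={T1,T2,T3}
Step 8: wait(T6) -> count=0 queue=[T5,T4,T6] holders={T1,T2,T3}
Step 9: signal(T2) -> count=0 queue=[T4,T6] holders={T1,T3,T5}
Step 10: signal(T5) -> count=0 queue=[T6] holders={T1,T3,T4}
Step 11: signal(T1) -> count=0 queue=[] holders={T3,T4,T6}
Step 12: signal(T4) -> count=1 queue=[] holders={T3,T6}
Step 13: signal(T6) -> count=2 queue=[] holders={T3}
Step 14: wait(T2) -> count=1 queue=[] holders={T2,T3}
Step 15: signal(T2) -> count=2 queue=[] holders={T3}
Step 16: signal(T3) -> count=3 queue=[] holders={none}
Step 17: wait(T2) -> count=2 queue=[] holders={T2}
Final holders: {T2} -> 1 thread(s)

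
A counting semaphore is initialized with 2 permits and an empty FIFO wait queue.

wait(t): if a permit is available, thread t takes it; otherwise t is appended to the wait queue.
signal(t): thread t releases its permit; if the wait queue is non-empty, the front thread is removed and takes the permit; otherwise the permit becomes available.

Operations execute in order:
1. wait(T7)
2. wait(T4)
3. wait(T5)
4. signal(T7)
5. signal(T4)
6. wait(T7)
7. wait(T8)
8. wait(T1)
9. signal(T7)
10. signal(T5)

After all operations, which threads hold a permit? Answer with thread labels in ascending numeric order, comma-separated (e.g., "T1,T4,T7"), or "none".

Answer: T1,T8

Derivation:
Step 1: wait(T7) -> count=1 queue=[] holders={T7}
Step 2: wait(T4) -> count=0 queue=[] holders={T4,T7}
Step 3: wait(T5) -> count=0 queue=[T5] holders={T4,T7}
Step 4: signal(T7) -> count=0 queue=[] holders={T4,T5}
Step 5: signal(T4) -> count=1 queue=[] holders={T5}
Step 6: wait(T7) -> count=0 queue=[] holders={T5,T7}
Step 7: wait(T8) -> count=0 queue=[T8] holders={T5,T7}
Step 8: wait(T1) -> count=0 queue=[T8,T1] holders={T5,T7}
Step 9: signal(T7) -> count=0 queue=[T1] holders={T5,T8}
Step 10: signal(T5) -> count=0 queue=[] holders={T1,T8}
Final holders: T1,T8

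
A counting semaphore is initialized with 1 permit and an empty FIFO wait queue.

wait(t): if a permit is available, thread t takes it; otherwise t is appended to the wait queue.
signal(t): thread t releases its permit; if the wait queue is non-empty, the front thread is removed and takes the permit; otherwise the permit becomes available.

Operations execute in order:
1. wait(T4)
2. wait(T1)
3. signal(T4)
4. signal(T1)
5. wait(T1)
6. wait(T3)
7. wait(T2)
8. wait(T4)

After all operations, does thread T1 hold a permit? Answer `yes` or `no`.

Answer: yes

Derivation:
Step 1: wait(T4) -> count=0 queue=[] holders={T4}
Step 2: wait(T1) -> count=0 queue=[T1] holders={T4}
Step 3: signal(T4) -> count=0 queue=[] holders={T1}
Step 4: signal(T1) -> count=1 queue=[] holders={none}
Step 5: wait(T1) -> count=0 queue=[] holders={T1}
Step 6: wait(T3) -> count=0 queue=[T3] holders={T1}
Step 7: wait(T2) -> count=0 queue=[T3,T2] holders={T1}
Step 8: wait(T4) -> count=0 queue=[T3,T2,T4] holders={T1}
Final holders: {T1} -> T1 in holders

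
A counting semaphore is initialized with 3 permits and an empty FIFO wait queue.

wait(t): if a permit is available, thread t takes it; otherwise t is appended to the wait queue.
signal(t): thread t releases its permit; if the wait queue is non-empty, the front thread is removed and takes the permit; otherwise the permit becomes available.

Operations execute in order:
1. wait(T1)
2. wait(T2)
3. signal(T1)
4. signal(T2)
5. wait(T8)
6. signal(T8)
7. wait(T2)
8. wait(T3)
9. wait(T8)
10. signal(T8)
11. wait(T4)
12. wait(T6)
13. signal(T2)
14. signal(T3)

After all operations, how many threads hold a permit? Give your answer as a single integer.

Answer: 2

Derivation:
Step 1: wait(T1) -> count=2 queue=[] holders={T1}
Step 2: wait(T2) -> count=1 queue=[] holders={T1,T2}
Step 3: signal(T1) -> count=2 queue=[] holders={T2}
Step 4: signal(T2) -> count=3 queue=[] holders={none}
Step 5: wait(T8) -> count=2 queue=[] holders={T8}
Step 6: signal(T8) -> count=3 queue=[] holders={none}
Step 7: wait(T2) -> count=2 queue=[] holders={T2}
Step 8: wait(T3) -> count=1 queue=[] holders={T2,T3}
Step 9: wait(T8) -> count=0 queue=[] holders={T2,T3,T8}
Step 10: signal(T8) -> count=1 queue=[] holders={T2,T3}
Step 11: wait(T4) -> count=0 queue=[] holders={T2,T3,T4}
Step 12: wait(T6) -> count=0 queue=[T6] holders={T2,T3,T4}
Step 13: signal(T2) -> count=0 queue=[] holders={T3,T4,T6}
Step 14: signal(T3) -> count=1 queue=[] holders={T4,T6}
Final holders: {T4,T6} -> 2 thread(s)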